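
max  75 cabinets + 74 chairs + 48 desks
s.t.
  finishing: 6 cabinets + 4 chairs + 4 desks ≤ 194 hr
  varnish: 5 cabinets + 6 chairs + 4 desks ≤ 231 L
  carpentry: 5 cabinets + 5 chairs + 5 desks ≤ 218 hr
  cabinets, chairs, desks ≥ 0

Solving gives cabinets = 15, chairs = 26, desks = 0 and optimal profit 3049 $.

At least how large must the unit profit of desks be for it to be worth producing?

56

At the optimum: finishing uses 194 of 194 (binding); varnish uses 231 of 231 (binding); carpentry uses 205 of 218 (slack = 13).
By complementary slackness, y = 0 for the non-binding constraint.
The binding rows give the dual system: 6·y_finishing + 5·y_varnish = 75 and 4·y_finishing + 6·y_varnish = 74.
Solving: y_finishing = 5, y_varnish = 9.
desks enters the basis when its profit ≥ yᵀa₃ = 5·4 + 9·4 = 56.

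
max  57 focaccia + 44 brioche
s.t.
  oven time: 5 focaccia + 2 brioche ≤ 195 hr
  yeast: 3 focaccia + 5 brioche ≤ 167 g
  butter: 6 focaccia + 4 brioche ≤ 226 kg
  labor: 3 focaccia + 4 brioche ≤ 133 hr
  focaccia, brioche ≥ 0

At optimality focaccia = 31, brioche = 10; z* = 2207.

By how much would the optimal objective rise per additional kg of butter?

At the optimum: oven time uses 175 of 195 (slack = 20); yeast uses 143 of 167 (slack = 24); butter uses 226 of 226 (binding); labor uses 133 of 133 (binding).
Slack constraints have shadow price 0 (complementary slackness).
From A_Bᵀ y = c: 6·y_butter + 3·y_labor = 57; 4·y_butter + 4·y_labor = 44.
→ y_butter = 8 and y_labor = 3.
Shadow price of butter = 8.

8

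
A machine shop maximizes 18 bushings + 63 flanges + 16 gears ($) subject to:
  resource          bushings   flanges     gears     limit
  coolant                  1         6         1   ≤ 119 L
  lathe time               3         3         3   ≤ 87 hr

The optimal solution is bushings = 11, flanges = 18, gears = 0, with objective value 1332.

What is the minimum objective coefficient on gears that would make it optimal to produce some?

At the optimum: coolant uses 119 of 119 (binding); lathe time uses 87 of 87 (binding).
Dual feasibility on the basic columns requires 1·y_coolant + 3·y_lathe time = 18, 6·y_coolant + 3·y_lathe time = 63.
→ y_coolant = 9 and y_lathe time = 3.
gears enters the basis when its profit ≥ yᵀa₃ = 9·1 + 3·3 = 18.

18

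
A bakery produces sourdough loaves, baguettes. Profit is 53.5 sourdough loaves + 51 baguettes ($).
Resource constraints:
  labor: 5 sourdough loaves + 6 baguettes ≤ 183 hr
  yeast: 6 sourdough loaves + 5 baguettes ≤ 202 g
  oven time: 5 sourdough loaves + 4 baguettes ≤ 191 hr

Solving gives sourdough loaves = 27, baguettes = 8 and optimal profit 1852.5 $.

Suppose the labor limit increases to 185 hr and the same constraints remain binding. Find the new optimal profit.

Check each constraint at x*: labor 183/183 (tight); yeast 202/202 (tight); oven time 167/191 (slack 24).
Since oven time is not tight, its dual is 0.
Dual feasibility on the basic columns requires 5·y_labor + 6·y_yeast = 53.5, 6·y_labor + 5·y_yeast = 51.
→ y_labor = 3.5 and y_yeast = 6.
Δz = y_labor·Δb = 3.5 × (2) = 7, so new z* = 1852.5 + 7 = 1859.5.

1859.5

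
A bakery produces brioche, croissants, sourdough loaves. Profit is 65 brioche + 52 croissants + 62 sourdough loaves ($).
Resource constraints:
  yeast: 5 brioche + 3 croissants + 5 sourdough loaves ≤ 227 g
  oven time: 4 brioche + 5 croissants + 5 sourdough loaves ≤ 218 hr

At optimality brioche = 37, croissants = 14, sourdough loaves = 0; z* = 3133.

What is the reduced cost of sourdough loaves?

-8

Both yeast and oven time are binding at x*.
Dual feasibility on the basic columns requires 5·y_yeast + 4·y_oven time = 65, 3·y_yeast + 5·y_oven time = 52.
This yields shadow prices y_yeast = 9, y_oven time = 5.
Reduced cost of sourdough loaves: c₃ − yᵀa₃ = 62 − (9·5 + 5·5) = 62 − 70 = -8.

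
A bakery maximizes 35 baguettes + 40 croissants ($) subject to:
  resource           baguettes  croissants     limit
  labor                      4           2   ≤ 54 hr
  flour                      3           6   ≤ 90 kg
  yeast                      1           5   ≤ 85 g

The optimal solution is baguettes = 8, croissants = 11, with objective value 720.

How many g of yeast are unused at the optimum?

yeast used = 1·8 + 5·11 = 63; slack = 85 − 63 = 22.

22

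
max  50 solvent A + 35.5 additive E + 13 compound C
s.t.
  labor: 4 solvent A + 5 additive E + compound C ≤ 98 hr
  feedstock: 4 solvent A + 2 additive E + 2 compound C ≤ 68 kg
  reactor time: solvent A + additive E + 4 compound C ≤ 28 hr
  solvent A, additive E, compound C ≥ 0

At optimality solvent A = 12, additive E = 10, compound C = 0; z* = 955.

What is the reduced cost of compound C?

-8.5

Check each constraint at x*: labor 98/98 (tight); feedstock 68/68 (tight); reactor time 22/28 (slack 6).
Slack constraints have shadow price 0 (complementary slackness).
The binding rows give the dual system: 4·y_labor + 4·y_feedstock = 50 and 5·y_labor + 2·y_feedstock = 35.5.
→ y_labor = 3.5 and y_feedstock = 9.
Reduced cost of compound C: c₃ − yᵀa₃ = 13 − (3.5·1 + 9·2) = 13 − 21.5 = -8.5.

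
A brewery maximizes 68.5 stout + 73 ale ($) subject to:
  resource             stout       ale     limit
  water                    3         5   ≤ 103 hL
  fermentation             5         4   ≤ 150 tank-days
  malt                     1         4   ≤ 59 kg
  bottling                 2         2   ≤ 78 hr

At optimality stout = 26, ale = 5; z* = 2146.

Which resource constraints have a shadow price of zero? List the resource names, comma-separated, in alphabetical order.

bottling, malt

water: 103/103 (binding)
fermentation: 150/150 (binding)
malt: 46/59 (slack 13)
bottling: 62/78 (slack 16)
By complementary slackness, a constraint with positive slack has shadow price 0 → bottling, malt.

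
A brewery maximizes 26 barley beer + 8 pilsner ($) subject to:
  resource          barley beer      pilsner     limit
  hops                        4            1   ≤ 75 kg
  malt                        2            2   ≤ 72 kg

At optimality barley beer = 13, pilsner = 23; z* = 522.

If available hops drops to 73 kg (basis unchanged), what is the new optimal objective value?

510

Check each constraint at x*: hops 75/75 (tight); malt 72/72 (tight).
Dual feasibility on the basic columns requires 4·y_hops + 2·y_malt = 26, 1·y_hops + 2·y_malt = 8.
Solving: y_hops = 6, y_malt = 1.
Δz = y_hops·Δb = 6 × (-2) = -12, so new z* = 522 − 12 = 510.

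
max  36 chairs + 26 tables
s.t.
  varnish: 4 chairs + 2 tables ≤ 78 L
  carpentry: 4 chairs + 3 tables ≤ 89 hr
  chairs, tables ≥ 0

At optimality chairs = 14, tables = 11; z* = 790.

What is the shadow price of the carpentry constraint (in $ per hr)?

At the optimum: varnish uses 78 of 78 (binding); carpentry uses 89 of 89 (binding).
Dual feasibility on the basic columns requires 4·y_varnish + 4·y_carpentry = 36, 2·y_varnish + 3·y_carpentry = 26.
Solving: y_varnish = 1, y_carpentry = 8.
Shadow price of carpentry = 8.

8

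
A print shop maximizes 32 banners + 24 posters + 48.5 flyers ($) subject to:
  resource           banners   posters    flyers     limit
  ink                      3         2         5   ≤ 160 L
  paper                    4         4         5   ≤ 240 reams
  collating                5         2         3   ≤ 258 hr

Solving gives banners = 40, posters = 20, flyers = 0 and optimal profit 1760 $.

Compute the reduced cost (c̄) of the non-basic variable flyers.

Check each constraint at x*: ink 160/160 (tight); paper 240/240 (tight); collating 240/258 (slack 18).
Since collating is not tight, its dual is 0.
The binding rows give the dual system: 3·y_ink + 4·y_paper = 32 and 2·y_ink + 4·y_paper = 24.
This yields shadow prices y_ink = 8, y_paper = 2.
Reduced cost of flyers: c₃ − yᵀa₃ = 48.5 − (8·5 + 2·5) = 48.5 − 50 = -1.5.

-1.5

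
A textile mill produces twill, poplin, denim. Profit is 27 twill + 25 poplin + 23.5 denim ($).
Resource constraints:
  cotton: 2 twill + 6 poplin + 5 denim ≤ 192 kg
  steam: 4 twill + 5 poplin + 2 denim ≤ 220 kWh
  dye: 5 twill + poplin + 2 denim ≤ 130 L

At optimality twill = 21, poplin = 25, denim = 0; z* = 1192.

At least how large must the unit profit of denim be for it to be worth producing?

Check each constraint at x*: cotton 192/192 (tight); steam 209/220 (slack 11); dye 130/130 (tight).
By complementary slackness, y = 0 for the non-binding constraint.
Dual feasibility on the basic columns requires 2·y_cotton + 5·y_dye = 27, 6·y_cotton + 1·y_dye = 25.
This yields shadow prices y_cotton = 3.5, y_dye = 4.
denim enters the basis when its profit ≥ yᵀa₃ = 3.5·5 + 4·2 = 25.5.

25.5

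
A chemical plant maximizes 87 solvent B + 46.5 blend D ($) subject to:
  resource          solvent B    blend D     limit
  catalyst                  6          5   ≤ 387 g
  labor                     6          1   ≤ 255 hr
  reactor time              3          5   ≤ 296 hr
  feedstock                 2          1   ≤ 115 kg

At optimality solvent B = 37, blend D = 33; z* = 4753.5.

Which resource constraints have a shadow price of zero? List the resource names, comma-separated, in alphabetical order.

catalyst: 387/387 (binding)
labor: 255/255 (binding)
reactor time: 276/296 (slack 20)
feedstock: 107/115 (slack 8)
By complementary slackness, a constraint with positive slack has shadow price 0 → feedstock, reactor time.

feedstock, reactor time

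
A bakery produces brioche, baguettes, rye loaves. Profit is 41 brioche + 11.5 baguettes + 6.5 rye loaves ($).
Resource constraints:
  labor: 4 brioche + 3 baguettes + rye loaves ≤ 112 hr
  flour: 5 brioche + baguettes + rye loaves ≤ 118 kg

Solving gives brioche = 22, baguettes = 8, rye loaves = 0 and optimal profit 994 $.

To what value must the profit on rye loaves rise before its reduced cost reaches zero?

Both labor and flour are binding at x*.
The binding rows give the dual system: 4·y_labor + 5·y_flour = 41 and 3·y_labor + 1·y_flour = 11.5.
This yields shadow prices y_labor = 1.5, y_flour = 7.
rye loaves enters the basis when its profit ≥ yᵀa₃ = 1.5·1 + 7·1 = 8.5.

8.5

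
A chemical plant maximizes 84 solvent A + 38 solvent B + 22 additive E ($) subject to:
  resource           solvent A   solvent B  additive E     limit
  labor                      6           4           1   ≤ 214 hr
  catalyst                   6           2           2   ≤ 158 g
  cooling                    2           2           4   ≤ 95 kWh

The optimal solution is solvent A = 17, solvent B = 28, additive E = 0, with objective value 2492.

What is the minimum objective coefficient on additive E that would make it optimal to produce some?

Check each constraint at x*: labor 214/214 (tight); catalyst 158/158 (tight); cooling 90/95 (slack 5).
Slack constraints have shadow price 0 (complementary slackness).
Dual feasibility on the basic columns requires 6·y_labor + 6·y_catalyst = 84, 4·y_labor + 2·y_catalyst = 38.
Solving: y_labor = 5, y_catalyst = 9.
additive E enters the basis when its profit ≥ yᵀa₃ = 5·1 + 9·2 = 23.

23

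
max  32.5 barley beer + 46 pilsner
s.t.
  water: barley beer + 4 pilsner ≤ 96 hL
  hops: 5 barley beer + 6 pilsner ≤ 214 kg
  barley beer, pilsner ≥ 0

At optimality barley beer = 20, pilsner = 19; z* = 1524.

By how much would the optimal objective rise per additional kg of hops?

6

At the optimum: water uses 96 of 96 (binding); hops uses 214 of 214 (binding).
From A_Bᵀ y = c: 1·y_water + 5·y_hops = 32.5; 4·y_water + 6·y_hops = 46.
→ y_water = 2.5 and y_hops = 6.
Shadow price of hops = 6.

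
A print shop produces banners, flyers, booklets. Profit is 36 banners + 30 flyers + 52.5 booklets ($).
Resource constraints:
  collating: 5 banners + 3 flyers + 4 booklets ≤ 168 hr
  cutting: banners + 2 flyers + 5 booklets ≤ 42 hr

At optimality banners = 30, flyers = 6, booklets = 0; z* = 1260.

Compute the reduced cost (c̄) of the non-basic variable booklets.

At the optimum: collating uses 168 of 168 (binding); cutting uses 42 of 42 (binding).
The binding rows give the dual system: 5·y_collating + 1·y_cutting = 36 and 3·y_collating + 2·y_cutting = 30.
Solving: y_collating = 6, y_cutting = 6.
Reduced cost of booklets: c₃ − yᵀa₃ = 52.5 − (6·4 + 6·5) = 52.5 − 54 = -1.5.

-1.5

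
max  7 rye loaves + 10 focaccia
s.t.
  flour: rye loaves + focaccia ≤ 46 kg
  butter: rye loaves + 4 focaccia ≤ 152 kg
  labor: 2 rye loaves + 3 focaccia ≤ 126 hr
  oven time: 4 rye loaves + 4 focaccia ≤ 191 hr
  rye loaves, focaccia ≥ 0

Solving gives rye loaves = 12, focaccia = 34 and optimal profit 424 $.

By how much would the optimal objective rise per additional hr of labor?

Check each constraint at x*: flour 46/46 (tight); butter 148/152 (slack 4); labor 126/126 (tight); oven time 184/191 (slack 7).
Slack constraints have shadow price 0 (complementary slackness).
From A_Bᵀ y = c: 1·y_flour + 2·y_labor = 7; 1·y_flour + 3·y_labor = 10.
This yields shadow prices y_flour = 1, y_labor = 3.
Shadow price of labor = 3.

3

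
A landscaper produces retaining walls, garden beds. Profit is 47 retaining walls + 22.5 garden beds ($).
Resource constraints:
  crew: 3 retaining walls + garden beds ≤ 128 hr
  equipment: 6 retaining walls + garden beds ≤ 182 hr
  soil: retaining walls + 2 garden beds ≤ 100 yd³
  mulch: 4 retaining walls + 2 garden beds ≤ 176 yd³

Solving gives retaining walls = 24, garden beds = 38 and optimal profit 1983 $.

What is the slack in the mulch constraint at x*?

mulch used = 4·24 + 2·38 = 172; slack = 176 − 172 = 4.

4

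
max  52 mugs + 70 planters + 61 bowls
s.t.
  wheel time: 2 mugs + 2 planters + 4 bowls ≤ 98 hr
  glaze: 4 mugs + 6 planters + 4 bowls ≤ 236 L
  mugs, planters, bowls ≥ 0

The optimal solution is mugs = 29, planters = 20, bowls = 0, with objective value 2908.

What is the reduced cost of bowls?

Check each constraint at x*: wheel time 98/98 (tight); glaze 236/236 (tight).
From A_Bᵀ y = c: 2·y_wheel time + 4·y_glaze = 52; 2·y_wheel time + 6·y_glaze = 70.
Solving: y_wheel time = 8, y_glaze = 9.
Reduced cost of bowls: c₃ − yᵀa₃ = 61 − (8·4 + 9·4) = 61 − 68 = -7.

-7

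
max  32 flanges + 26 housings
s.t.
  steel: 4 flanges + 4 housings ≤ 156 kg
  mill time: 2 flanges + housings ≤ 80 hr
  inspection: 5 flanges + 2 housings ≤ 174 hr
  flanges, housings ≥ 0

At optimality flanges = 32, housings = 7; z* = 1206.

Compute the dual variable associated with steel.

5.5

At the optimum: steel uses 156 of 156 (binding); mill time uses 71 of 80 (slack = 9); inspection uses 174 of 174 (binding).
Since mill time is not tight, its dual is 0.
The binding rows give the dual system: 4·y_steel + 5·y_inspection = 32 and 4·y_steel + 2·y_inspection = 26.
Solving: y_steel = 5.5, y_inspection = 2.
Shadow price of steel = 5.5.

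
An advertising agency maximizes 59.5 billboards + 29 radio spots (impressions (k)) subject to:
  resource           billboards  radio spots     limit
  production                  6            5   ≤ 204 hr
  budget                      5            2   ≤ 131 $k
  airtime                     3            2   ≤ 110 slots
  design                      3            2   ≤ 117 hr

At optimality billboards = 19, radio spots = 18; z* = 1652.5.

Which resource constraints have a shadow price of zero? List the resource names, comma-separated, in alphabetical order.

airtime, design

production: 204/204 (binding)
budget: 131/131 (binding)
airtime: 93/110 (slack 17)
design: 93/117 (slack 24)
By complementary slackness, a constraint with positive slack has shadow price 0 → airtime, design.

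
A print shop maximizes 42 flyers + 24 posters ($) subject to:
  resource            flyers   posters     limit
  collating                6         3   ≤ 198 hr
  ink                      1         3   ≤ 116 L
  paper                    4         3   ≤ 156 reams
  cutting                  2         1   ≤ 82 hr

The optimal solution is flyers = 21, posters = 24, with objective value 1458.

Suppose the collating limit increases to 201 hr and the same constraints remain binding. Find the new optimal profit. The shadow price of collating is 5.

1473

Δb = 3, so new z* = 1458 + (5)·(3) = 1458 + 15 = 1473.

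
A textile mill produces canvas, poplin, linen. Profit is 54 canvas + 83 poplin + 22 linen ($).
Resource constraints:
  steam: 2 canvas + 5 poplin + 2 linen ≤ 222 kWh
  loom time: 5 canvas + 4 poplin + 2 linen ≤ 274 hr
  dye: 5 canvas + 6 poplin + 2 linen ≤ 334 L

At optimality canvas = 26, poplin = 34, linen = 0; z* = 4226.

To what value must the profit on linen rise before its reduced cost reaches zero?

At the optimum: steam uses 222 of 222 (binding); loom time uses 266 of 274 (slack = 8); dye uses 334 of 334 (binding).
By complementary slackness, y = 0 for the non-binding constraint.
The binding rows give the dual system: 2·y_steam + 5·y_dye = 54 and 5·y_steam + 6·y_dye = 83.
→ y_steam = 7 and y_dye = 8.
linen enters the basis when its profit ≥ yᵀa₃ = 7·2 + 8·2 = 30.

30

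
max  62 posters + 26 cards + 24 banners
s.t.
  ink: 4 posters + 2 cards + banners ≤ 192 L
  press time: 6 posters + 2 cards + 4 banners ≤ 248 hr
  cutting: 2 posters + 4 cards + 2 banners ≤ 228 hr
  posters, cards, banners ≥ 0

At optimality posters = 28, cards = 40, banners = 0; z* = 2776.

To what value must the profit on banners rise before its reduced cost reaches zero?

At the optimum: ink uses 192 of 192 (binding); press time uses 248 of 248 (binding); cutting uses 216 of 228 (slack = 12).
Slack constraints have shadow price 0 (complementary slackness).
Dual feasibility on the basic columns requires 4·y_ink + 6·y_press time = 62, 2·y_ink + 2·y_press time = 26.
Solving: y_ink = 8, y_press time = 5.
banners enters the basis when its profit ≥ yᵀa₃ = 8·1 + 5·4 = 28.

28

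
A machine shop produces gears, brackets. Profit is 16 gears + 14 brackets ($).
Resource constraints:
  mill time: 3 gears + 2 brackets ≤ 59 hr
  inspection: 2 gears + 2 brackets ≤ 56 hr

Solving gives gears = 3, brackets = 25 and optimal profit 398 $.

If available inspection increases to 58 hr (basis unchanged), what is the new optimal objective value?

Check each constraint at x*: mill time 59/59 (tight); inspection 56/56 (tight).
From A_Bᵀ y = c: 3·y_mill time + 2·y_inspection = 16; 2·y_mill time + 2·y_inspection = 14.
This yields shadow prices y_mill time = 2, y_inspection = 5.
Δz = y_inspection·Δb = 5 × (2) = 10, so new z* = 398 + 10 = 408.

408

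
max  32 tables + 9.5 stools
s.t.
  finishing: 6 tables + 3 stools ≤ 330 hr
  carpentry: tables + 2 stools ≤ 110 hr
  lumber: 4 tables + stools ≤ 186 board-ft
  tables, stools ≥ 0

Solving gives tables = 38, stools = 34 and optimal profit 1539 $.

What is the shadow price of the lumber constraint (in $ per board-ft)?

6.5

Check each constraint at x*: finishing 330/330 (tight); carpentry 106/110 (slack 4); lumber 186/186 (tight).
By complementary slackness, y = 0 for the non-binding constraint.
The binding rows give the dual system: 6·y_finishing + 4·y_lumber = 32 and 3·y_finishing + 1·y_lumber = 9.5.
→ y_finishing = 1 and y_lumber = 6.5.
Shadow price of lumber = 6.5.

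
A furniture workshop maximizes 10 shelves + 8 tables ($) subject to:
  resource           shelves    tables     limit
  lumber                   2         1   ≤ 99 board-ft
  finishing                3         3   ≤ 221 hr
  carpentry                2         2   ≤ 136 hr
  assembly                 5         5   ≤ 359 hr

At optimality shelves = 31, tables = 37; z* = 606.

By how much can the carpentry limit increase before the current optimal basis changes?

7.6

Binding constraints: lumber, carpentry. The basis is B = [[2,1],[2,2]] with det 2.
Per unit increase in carpentry, x* moves by d = (-0.5, 1).
The basis stays optimal until assembly becomes binding; allowable increase = 7.6 hr.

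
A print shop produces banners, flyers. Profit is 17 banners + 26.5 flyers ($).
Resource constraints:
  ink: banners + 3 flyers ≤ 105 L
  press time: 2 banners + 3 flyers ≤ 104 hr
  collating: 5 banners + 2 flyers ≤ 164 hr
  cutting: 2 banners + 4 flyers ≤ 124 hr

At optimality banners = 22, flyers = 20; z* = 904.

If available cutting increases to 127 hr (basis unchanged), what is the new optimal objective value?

At the optimum: ink uses 82 of 105 (slack = 23); press time uses 104 of 104 (binding); collating uses 150 of 164 (slack = 14); cutting uses 124 of 124 (binding).
Since ink, collating are not tight, their duals are 0.
From A_Bᵀ y = c: 2·y_press time + 2·y_cutting = 17; 3·y_press time + 4·y_cutting = 26.5.
Solving: y_press time = 7.5, y_cutting = 1.
Δz = y_cutting·Δb = 1 × (3) = 3, so new z* = 904 + 3 = 907.

907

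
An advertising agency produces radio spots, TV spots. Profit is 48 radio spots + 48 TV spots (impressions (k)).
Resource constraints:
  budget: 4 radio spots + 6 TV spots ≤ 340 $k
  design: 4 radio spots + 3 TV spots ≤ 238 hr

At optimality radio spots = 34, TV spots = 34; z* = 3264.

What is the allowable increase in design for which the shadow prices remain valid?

102

Binding constraints: budget, design. The basis is B = [[4,6],[4,3]] with det -12.
Per unit increase in design, x* moves by d = (0.5, -0.3333).
The basis stays optimal until TV spots reaches 0; allowable increase = 102 hr.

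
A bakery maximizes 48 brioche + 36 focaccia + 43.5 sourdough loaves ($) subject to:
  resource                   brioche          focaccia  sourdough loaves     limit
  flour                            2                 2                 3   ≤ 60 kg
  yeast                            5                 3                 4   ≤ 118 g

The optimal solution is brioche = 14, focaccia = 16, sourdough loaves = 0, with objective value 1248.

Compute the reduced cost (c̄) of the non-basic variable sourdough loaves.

-7.5

Both flour and yeast are binding at x*.
Dual feasibility on the basic columns requires 2·y_flour + 5·y_yeast = 48, 2·y_flour + 3·y_yeast = 36.
→ y_flour = 9 and y_yeast = 6.
Reduced cost of sourdough loaves: c₃ − yᵀa₃ = 43.5 − (9·3 + 6·4) = 43.5 − 51 = -7.5.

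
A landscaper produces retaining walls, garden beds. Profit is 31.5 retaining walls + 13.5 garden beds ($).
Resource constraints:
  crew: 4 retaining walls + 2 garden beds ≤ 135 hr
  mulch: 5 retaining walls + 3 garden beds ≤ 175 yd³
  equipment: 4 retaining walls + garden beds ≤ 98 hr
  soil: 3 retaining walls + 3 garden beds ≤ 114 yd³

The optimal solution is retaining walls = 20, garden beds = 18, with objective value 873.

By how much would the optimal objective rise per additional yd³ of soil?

Check each constraint at x*: crew 116/135 (slack 19); mulch 154/175 (slack 21); equipment 98/98 (tight); soil 114/114 (tight).
Slack constraints have shadow price 0 (complementary slackness).
The binding rows give the dual system: 4·y_equipment + 3·y_soil = 31.5 and 1·y_equipment + 3·y_soil = 13.5.
→ y_equipment = 6 and y_soil = 2.5.
Shadow price of soil = 2.5.

2.5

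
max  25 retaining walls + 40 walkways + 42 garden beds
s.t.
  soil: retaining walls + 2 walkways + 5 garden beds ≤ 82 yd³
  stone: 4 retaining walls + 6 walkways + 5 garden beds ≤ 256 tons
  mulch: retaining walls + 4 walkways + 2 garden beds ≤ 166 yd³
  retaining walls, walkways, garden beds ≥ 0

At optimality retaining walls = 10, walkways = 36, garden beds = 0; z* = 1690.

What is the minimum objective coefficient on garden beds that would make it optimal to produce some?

At the optimum: soil uses 82 of 82 (binding); stone uses 256 of 256 (binding); mulch uses 154 of 166 (slack = 12).
Slack constraints have shadow price 0 (complementary slackness).
Dual feasibility on the basic columns requires 1·y_soil + 4·y_stone = 25, 2·y_soil + 6·y_stone = 40.
This yields shadow prices y_soil = 5, y_stone = 5.
garden beds enters the basis when its profit ≥ yᵀa₃ = 5·5 + 5·5 = 50.

50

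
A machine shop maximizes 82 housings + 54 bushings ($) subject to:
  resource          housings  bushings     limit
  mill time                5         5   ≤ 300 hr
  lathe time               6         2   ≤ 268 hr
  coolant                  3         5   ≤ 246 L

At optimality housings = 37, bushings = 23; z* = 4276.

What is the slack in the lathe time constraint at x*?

0

lathe time used = 6·37 + 2·23 = 268; slack = 268 − 268 = 0.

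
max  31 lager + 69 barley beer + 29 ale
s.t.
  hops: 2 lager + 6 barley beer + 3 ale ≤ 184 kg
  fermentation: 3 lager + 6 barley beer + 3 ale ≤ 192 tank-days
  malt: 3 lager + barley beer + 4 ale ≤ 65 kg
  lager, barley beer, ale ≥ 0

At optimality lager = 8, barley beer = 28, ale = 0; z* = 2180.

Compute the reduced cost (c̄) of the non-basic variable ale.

Binding: hops and fermentation. Non-binding: malt (13 unused).
Slack constraints have shadow price 0 (complementary slackness).
The binding rows give the dual system: 2·y_hops + 3·y_fermentation = 31 and 6·y_hops + 6·y_fermentation = 69.
→ y_hops = 3.5 and y_fermentation = 8.
Reduced cost of ale: c₃ − yᵀa₃ = 29 − (3.5·3 + 8·3) = 29 − 34.5 = -5.5.

-5.5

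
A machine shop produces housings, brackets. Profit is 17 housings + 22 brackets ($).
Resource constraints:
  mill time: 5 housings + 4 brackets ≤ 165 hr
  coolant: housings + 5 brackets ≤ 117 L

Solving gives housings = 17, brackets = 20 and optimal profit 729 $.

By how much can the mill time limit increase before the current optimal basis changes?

420

Binding constraints: mill time, coolant. The basis is B = [[5,4],[1,5]] with det 21.
Per unit increase in mill time, x* moves by d = (0.2381, -0.0476).
The basis stays optimal until brackets reaches 0; allowable increase = 420 hr.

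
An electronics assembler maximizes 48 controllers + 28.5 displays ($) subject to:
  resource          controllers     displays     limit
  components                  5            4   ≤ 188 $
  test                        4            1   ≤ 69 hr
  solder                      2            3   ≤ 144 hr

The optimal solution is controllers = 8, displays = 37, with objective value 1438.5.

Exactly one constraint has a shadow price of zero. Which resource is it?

components: 188/188 (binding)
test: 69/69 (binding)
solder: 127/144 (slack 17)
By complementary slackness, a constraint with positive slack has shadow price 0 → solder.

solder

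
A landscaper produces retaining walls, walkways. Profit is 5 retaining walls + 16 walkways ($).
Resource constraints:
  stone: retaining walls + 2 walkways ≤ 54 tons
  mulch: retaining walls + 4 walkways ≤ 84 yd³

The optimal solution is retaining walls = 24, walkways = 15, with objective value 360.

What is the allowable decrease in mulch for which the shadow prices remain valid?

Binding constraints: stone, mulch. The basis is B = [[1,2],[1,4]] with det 2.
Per unit decrease in mulch, x* moves by d = (1, -0.5).
The basis stays optimal until walkways reaches 0; allowable decrease = 30 yd³.

30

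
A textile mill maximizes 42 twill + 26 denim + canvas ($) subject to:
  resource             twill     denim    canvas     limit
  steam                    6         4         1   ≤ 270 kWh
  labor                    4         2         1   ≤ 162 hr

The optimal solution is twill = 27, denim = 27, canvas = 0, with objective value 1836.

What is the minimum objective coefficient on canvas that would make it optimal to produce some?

8

Check each constraint at x*: steam 270/270 (tight); labor 162/162 (tight).
The binding rows give the dual system: 6·y_steam + 4·y_labor = 42 and 4·y_steam + 2·y_labor = 26.
This yields shadow prices y_steam = 5, y_labor = 3.
canvas enters the basis when its profit ≥ yᵀa₃ = 5·1 + 3·1 = 8.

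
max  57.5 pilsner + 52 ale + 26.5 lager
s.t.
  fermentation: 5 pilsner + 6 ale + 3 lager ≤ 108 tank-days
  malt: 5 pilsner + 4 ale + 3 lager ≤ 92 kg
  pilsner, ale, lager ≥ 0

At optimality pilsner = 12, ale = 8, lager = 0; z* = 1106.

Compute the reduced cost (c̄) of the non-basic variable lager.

At the optimum: fermentation uses 108 of 108 (binding); malt uses 92 of 92 (binding).
Dual feasibility on the basic columns requires 5·y_fermentation + 5·y_malt = 57.5, 6·y_fermentation + 4·y_malt = 52.
→ y_fermentation = 3 and y_malt = 8.5.
Reduced cost of lager: c₃ − yᵀa₃ = 26.5 − (3·3 + 8.5·3) = 26.5 − 34.5 = -8.

-8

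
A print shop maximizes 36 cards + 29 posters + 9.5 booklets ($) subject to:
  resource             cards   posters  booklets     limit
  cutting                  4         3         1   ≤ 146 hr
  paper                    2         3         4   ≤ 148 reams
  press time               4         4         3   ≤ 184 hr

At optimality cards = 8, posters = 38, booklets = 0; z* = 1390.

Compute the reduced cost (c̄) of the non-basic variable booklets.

Check each constraint at x*: cutting 146/146 (tight); paper 130/148 (slack 18); press time 184/184 (tight).
Slack constraints have shadow price 0 (complementary slackness).
From A_Bᵀ y = c: 4·y_cutting + 4·y_press time = 36; 3·y_cutting + 4·y_press time = 29.
→ y_cutting = 7 and y_press time = 2.
Reduced cost of booklets: c₃ − yᵀa₃ = 9.5 − (7·1 + 2·3) = 9.5 − 13 = -3.5.

-3.5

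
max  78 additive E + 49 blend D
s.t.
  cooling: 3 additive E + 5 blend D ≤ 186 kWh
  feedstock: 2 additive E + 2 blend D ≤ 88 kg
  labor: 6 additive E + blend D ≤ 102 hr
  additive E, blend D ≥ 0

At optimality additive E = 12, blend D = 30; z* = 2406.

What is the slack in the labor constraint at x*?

0

labor used = 6·12 + 1·30 = 102; slack = 102 − 102 = 0.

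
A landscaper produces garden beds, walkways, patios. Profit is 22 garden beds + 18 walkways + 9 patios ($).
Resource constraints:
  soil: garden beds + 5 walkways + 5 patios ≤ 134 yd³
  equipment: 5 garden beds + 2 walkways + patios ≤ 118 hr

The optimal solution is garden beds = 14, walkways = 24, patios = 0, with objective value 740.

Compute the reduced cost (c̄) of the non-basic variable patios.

Both soil and equipment are binding at x*.
The binding rows give the dual system: 1·y_soil + 5·y_equipment = 22 and 5·y_soil + 2·y_equipment = 18.
→ y_soil = 2 and y_equipment = 4.
Reduced cost of patios: c₃ − yᵀa₃ = 9 − (2·5 + 4·1) = 9 − 14 = -5.

-5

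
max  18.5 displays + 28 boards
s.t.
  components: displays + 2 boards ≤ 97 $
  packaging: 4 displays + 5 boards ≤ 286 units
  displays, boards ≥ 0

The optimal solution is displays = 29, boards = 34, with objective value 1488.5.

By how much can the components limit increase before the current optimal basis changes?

17.4

Binding constraints: components, packaging. The basis is B = [[1,2],[4,5]] with det -3.
Per unit increase in components, x* moves by d = (-1.6667, 1.3333).
The basis stays optimal until displays reaches 0; allowable increase = 17.4 $.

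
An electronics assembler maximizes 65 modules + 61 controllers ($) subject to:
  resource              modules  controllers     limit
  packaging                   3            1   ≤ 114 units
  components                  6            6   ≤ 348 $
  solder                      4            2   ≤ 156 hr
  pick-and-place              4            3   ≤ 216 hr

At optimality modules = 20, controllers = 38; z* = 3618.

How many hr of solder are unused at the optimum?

0

solder used = 4·20 + 2·38 = 156; slack = 156 − 156 = 0.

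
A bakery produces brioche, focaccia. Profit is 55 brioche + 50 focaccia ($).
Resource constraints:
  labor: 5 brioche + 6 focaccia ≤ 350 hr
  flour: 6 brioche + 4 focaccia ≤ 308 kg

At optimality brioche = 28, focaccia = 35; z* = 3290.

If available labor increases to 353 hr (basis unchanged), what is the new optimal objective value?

Both labor and flour are binding at x*.
The binding rows give the dual system: 5·y_labor + 6·y_flour = 55 and 6·y_labor + 4·y_flour = 50.
→ y_labor = 5 and y_flour = 5.
Δz = y_labor·Δb = 5 × (3) = 15, so new z* = 3290 + 15 = 3305.

3305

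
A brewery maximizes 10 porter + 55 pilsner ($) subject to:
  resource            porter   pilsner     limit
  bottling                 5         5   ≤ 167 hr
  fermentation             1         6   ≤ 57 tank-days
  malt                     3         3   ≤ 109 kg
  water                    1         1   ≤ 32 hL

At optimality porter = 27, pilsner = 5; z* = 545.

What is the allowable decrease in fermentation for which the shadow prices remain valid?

25

Binding constraints: fermentation, water. The basis is B = [[1,6],[1,1]] with det -5.
Per unit decrease in fermentation, x* moves by d = (0.2, -0.2).
The basis stays optimal until pilsner reaches 0; allowable decrease = 25 tank-days.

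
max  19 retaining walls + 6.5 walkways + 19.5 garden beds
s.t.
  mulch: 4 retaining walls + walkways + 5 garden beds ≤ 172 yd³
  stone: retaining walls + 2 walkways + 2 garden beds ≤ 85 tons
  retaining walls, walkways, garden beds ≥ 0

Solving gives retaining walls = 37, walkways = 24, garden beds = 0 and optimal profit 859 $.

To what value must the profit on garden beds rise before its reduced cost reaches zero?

Both mulch and stone are binding at x*.
From A_Bᵀ y = c: 4·y_mulch + 1·y_stone = 19; 1·y_mulch + 2·y_stone = 6.5.
→ y_mulch = 4.5 and y_stone = 1.
garden beds enters the basis when its profit ≥ yᵀa₃ = 4.5·5 + 1·2 = 24.5.

24.5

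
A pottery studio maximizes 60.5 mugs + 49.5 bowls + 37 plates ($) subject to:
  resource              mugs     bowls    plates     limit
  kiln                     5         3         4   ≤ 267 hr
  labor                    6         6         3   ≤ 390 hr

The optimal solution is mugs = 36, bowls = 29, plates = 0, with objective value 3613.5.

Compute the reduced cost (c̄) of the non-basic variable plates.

Check each constraint at x*: kiln 267/267 (tight); labor 390/390 (tight).
The binding rows give the dual system: 5·y_kiln + 6·y_labor = 60.5 and 3·y_kiln + 6·y_labor = 49.5.
Solving: y_kiln = 5.5, y_labor = 5.5.
Reduced cost of plates: c₃ − yᵀa₃ = 37 − (5.5·4 + 5.5·3) = 37 − 38.5 = -1.5.

-1.5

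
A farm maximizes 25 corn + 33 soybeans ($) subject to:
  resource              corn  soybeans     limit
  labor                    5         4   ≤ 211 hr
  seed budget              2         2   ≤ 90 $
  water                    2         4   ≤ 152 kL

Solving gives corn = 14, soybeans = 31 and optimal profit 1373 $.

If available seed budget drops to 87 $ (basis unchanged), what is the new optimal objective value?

Check each constraint at x*: labor 194/211 (slack 17); seed budget 90/90 (tight); water 152/152 (tight).
Slack constraints have shadow price 0 (complementary slackness).
Dual feasibility on the basic columns requires 2·y_seed budget + 2·y_water = 25, 2·y_seed budget + 4·y_water = 33.
This yields shadow prices y_seed budget = 8.5, y_water = 4.
Δz = y_seed budget·Δb = 8.5 × (-3) = -25.5, so new z* = 1373 − 25.5 = 1347.5.

1347.5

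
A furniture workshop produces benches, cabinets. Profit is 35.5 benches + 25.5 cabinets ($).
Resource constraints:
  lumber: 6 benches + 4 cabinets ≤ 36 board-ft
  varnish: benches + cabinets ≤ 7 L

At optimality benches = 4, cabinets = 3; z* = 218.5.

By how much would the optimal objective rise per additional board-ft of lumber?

Check each constraint at x*: lumber 36/36 (tight); varnish 7/7 (tight).
From A_Bᵀ y = c: 6·y_lumber + 1·y_varnish = 35.5; 4·y_lumber + 1·y_varnish = 25.5.
→ y_lumber = 5 and y_varnish = 5.5.
Shadow price of lumber = 5.

5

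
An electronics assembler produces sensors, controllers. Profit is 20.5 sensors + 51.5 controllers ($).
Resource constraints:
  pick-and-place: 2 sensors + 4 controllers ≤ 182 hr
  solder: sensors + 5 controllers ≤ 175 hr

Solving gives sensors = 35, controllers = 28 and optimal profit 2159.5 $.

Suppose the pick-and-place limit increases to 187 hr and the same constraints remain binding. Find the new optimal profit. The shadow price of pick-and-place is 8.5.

2202

Δb = 5, so new z* = 2159.5 + (8.5)·(5) = 2159.5 + 42.5 = 2202.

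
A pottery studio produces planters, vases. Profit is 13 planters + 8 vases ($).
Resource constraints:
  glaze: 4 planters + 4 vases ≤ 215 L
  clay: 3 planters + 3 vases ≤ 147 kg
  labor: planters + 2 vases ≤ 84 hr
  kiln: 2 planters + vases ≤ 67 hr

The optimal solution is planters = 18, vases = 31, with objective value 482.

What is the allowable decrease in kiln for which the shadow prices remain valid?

4

Binding constraints: clay, kiln. The basis is B = [[3,3],[2,1]] with det -3.
Per unit decrease in kiln, x* moves by d = (-1, 1).
The basis stays optimal until labor becomes binding; allowable decrease = 4 hr.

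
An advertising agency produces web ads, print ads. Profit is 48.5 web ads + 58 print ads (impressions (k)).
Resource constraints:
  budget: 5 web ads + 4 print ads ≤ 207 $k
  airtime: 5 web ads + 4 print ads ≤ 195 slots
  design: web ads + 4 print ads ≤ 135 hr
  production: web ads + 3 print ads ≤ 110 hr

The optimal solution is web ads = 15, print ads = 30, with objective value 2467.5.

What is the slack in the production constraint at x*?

production used = 1·15 + 3·30 = 105; slack = 110 − 105 = 5.

5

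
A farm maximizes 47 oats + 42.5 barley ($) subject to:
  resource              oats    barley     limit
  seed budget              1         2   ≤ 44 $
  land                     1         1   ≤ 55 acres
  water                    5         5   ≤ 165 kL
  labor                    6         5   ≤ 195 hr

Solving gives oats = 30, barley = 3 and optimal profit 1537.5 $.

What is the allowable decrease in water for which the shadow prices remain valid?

Binding constraints: water, labor. The basis is B = [[5,5],[6,5]] with det -5.
Per unit decrease in water, x* moves by d = (1, -1.2).
The basis stays optimal until barley reaches 0; allowable decrease = 2.5 kL.

2.5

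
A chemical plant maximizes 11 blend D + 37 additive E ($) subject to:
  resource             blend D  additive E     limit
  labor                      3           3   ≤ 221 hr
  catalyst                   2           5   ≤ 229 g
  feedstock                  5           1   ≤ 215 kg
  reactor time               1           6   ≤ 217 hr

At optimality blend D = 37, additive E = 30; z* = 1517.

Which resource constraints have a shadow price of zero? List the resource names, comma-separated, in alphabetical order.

catalyst, labor

labor: 201/221 (slack 20)
catalyst: 224/229 (slack 5)
feedstock: 215/215 (binding)
reactor time: 217/217 (binding)
By complementary slackness, a constraint with positive slack has shadow price 0 → catalyst, labor.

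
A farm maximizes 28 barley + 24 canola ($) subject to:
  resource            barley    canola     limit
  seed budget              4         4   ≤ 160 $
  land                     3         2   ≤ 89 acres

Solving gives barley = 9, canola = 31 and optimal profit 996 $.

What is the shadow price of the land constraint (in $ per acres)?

At the optimum: seed budget uses 160 of 160 (binding); land uses 89 of 89 (binding).
From A_Bᵀ y = c: 4·y_seed budget + 3·y_land = 28; 4·y_seed budget + 2·y_land = 24.
Solving: y_seed budget = 4, y_land = 4.
Shadow price of land = 4.

4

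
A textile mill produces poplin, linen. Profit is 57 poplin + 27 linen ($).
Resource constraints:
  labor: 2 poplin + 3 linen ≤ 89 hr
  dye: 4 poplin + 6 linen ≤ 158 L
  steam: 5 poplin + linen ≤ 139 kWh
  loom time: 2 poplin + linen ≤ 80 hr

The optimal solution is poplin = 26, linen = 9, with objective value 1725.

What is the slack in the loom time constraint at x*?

loom time used = 2·26 + 1·9 = 61; slack = 80 − 61 = 19.

19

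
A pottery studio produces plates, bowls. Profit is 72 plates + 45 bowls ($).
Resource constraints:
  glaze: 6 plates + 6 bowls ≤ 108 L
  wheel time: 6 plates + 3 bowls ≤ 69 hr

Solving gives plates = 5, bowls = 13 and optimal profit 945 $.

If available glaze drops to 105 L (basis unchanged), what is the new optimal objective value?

936

Both glaze and wheel time are binding at x*.
Dual feasibility on the basic columns requires 6·y_glaze + 6·y_wheel time = 72, 6·y_glaze + 3·y_wheel time = 45.
→ y_glaze = 3 and y_wheel time = 9.
Δz = y_glaze·Δb = 3 × (-3) = -9, so new z* = 945 − 9 = 936.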